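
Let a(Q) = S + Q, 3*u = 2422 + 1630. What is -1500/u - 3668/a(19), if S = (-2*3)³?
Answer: 3494059/199561 ≈ 17.509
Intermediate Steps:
S = -216 (S = (-6)³ = -216)
u = 4052/3 (u = (2422 + 1630)/3 = (⅓)*4052 = 4052/3 ≈ 1350.7)
a(Q) = -216 + Q
-1500/u - 3668/a(19) = -1500/4052/3 - 3668/(-216 + 19) = -1500*3/4052 - 3668/(-197) = -1125/1013 - 3668*(-1/197) = -1125/1013 + 3668/197 = 3494059/199561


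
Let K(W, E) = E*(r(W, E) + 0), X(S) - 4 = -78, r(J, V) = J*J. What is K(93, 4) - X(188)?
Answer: 34670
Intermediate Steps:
r(J, V) = J²
X(S) = -74 (X(S) = 4 - 78 = -74)
K(W, E) = E*W² (K(W, E) = E*(W² + 0) = E*W²)
K(93, 4) - X(188) = 4*93² - 1*(-74) = 4*8649 + 74 = 34596 + 74 = 34670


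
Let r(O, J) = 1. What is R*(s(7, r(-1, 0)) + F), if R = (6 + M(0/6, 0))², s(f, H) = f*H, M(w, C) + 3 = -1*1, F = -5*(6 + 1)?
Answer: -112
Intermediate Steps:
F = -35 (F = -5*7 = -35)
M(w, C) = -4 (M(w, C) = -3 - 1*1 = -3 - 1 = -4)
s(f, H) = H*f
R = 4 (R = (6 - 4)² = 2² = 4)
R*(s(7, r(-1, 0)) + F) = 4*(1*7 - 35) = 4*(7 - 35) = 4*(-28) = -112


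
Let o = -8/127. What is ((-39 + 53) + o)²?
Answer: 3132900/16129 ≈ 194.24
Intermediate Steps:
o = -8/127 (o = -8*1/127 = -8/127 ≈ -0.062992)
((-39 + 53) + o)² = ((-39 + 53) - 8/127)² = (14 - 8/127)² = (1770/127)² = 3132900/16129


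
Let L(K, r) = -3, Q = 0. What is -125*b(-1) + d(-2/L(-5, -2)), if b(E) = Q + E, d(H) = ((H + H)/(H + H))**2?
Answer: 126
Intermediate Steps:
d(H) = 1 (d(H) = ((2*H)/((2*H)))**2 = ((2*H)*(1/(2*H)))**2 = 1**2 = 1)
b(E) = E (b(E) = 0 + E = E)
-125*b(-1) + d(-2/L(-5, -2)) = -125*(-1) + 1 = 125 + 1 = 126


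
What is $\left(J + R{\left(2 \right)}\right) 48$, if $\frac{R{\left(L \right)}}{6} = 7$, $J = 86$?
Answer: $6144$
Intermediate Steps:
$R{\left(L \right)} = 42$ ($R{\left(L \right)} = 6 \cdot 7 = 42$)
$\left(J + R{\left(2 \right)}\right) 48 = \left(86 + 42\right) 48 = 128 \cdot 48 = 6144$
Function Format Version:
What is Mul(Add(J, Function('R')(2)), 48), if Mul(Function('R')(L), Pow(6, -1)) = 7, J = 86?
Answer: 6144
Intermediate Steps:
Function('R')(L) = 42 (Function('R')(L) = Mul(6, 7) = 42)
Mul(Add(J, Function('R')(2)), 48) = Mul(Add(86, 42), 48) = Mul(128, 48) = 6144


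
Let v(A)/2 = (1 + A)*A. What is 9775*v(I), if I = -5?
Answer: 391000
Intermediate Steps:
v(A) = 2*A*(1 + A) (v(A) = 2*((1 + A)*A) = 2*(A*(1 + A)) = 2*A*(1 + A))
9775*v(I) = 9775*(2*(-5)*(1 - 5)) = 9775*(2*(-5)*(-4)) = 9775*40 = 391000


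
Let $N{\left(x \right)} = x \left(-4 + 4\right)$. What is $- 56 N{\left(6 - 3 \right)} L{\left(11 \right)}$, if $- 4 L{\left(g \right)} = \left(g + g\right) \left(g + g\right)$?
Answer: $0$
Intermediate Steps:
$L{\left(g \right)} = - g^{2}$ ($L{\left(g \right)} = - \frac{\left(g + g\right) \left(g + g\right)}{4} = - \frac{2 g 2 g}{4} = - \frac{4 g^{2}}{4} = - g^{2}$)
$N{\left(x \right)} = 0$ ($N{\left(x \right)} = x 0 = 0$)
$- 56 N{\left(6 - 3 \right)} L{\left(11 \right)} = \left(-56\right) 0 \left(- 11^{2}\right) = 0 \left(\left(-1\right) 121\right) = 0 \left(-121\right) = 0$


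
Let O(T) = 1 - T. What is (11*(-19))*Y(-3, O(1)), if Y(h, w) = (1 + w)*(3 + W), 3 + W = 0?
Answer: 0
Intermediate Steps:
W = -3 (W = -3 + 0 = -3)
Y(h, w) = 0 (Y(h, w) = (1 + w)*(3 - 3) = (1 + w)*0 = 0)
(11*(-19))*Y(-3, O(1)) = (11*(-19))*0 = -209*0 = 0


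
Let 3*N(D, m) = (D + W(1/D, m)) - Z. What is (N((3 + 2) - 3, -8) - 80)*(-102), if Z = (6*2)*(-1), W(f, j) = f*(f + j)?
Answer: 15623/2 ≈ 7811.5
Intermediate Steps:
Z = -12 (Z = 12*(-1) = -12)
N(D, m) = 4 + D/3 + (m + 1/D)/(3*D) (N(D, m) = ((D + (1/D + m)/D) - 1*(-12))/3 = ((D + (m + 1/D)/D) + 12)/3 = (12 + D + (m + 1/D)/D)/3 = 4 + D/3 + (m + 1/D)/(3*D))
(N((3 + 2) - 3, -8) - 80)*(-102) = ((1 + ((3 + 2) - 3)*(-8) + ((3 + 2) - 3)**2*(12 + ((3 + 2) - 3)))/(3*((3 + 2) - 3)**2) - 80)*(-102) = ((1 + (5 - 3)*(-8) + (5 - 3)**2*(12 + (5 - 3)))/(3*(5 - 3)**2) - 80)*(-102) = ((1/3)*(1 + 2*(-8) + 2**2*(12 + 2))/2**2 - 80)*(-102) = ((1/3)*(1/4)*(1 - 16 + 4*14) - 80)*(-102) = ((1/3)*(1/4)*(1 - 16 + 56) - 80)*(-102) = ((1/3)*(1/4)*41 - 80)*(-102) = (41/12 - 80)*(-102) = -919/12*(-102) = 15623/2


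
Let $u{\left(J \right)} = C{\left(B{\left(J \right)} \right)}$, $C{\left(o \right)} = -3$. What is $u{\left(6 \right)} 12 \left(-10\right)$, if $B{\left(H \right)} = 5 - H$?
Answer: $360$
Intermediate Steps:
$u{\left(J \right)} = -3$
$u{\left(6 \right)} 12 \left(-10\right) = \left(-3\right) 12 \left(-10\right) = \left(-36\right) \left(-10\right) = 360$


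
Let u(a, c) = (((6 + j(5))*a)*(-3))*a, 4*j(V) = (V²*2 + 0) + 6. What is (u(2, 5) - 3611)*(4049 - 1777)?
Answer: -8749472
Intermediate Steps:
j(V) = 3/2 + V²/2 (j(V) = ((V²*2 + 0) + 6)/4 = ((2*V² + 0) + 6)/4 = (2*V² + 6)/4 = (6 + 2*V²)/4 = 3/2 + V²/2)
u(a, c) = -60*a² (u(a, c) = (((6 + (3/2 + (½)*5²))*a)*(-3))*a = (((6 + (3/2 + (½)*25))*a)*(-3))*a = (((6 + (3/2 + 25/2))*a)*(-3))*a = (((6 + 14)*a)*(-3))*a = ((20*a)*(-3))*a = (-60*a)*a = -60*a²)
(u(2, 5) - 3611)*(4049 - 1777) = (-60*2² - 3611)*(4049 - 1777) = (-60*4 - 3611)*2272 = (-240 - 3611)*2272 = -3851*2272 = -8749472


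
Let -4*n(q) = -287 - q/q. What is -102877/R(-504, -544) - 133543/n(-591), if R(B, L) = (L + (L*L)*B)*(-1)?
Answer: -2489781425441/1342370592 ≈ -1854.8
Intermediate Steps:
n(q) = 72 (n(q) = -(-287 - q/q)/4 = -(-287 - 1*1)/4 = -(-287 - 1)/4 = -¼*(-288) = 72)
R(B, L) = -L - B*L² (R(B, L) = (L + L²*B)*(-1) = (L + B*L²)*(-1) = -L - B*L²)
-102877/R(-504, -544) - 133543/n(-591) = -102877*1/(544*(1 - 504*(-544))) - 133543/72 = -102877*1/(544*(1 + 274176)) - 133543*1/72 = -102877/((-1*(-544)*274177)) - 133543/72 = -102877/149152288 - 133543/72 = -2489781425441/1342370592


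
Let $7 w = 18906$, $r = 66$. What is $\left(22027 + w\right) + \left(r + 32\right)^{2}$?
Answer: $\frac{240323}{7} \approx 34332.0$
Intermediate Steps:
$w = \frac{18906}{7}$ ($w = \frac{1}{7} \cdot 18906 = \frac{18906}{7} \approx 2700.9$)
$\left(22027 + w\right) + \left(r + 32\right)^{2} = \left(22027 + \frac{18906}{7}\right) + \left(66 + 32\right)^{2} = \frac{173095}{7} + 98^{2} = \frac{173095}{7} + 9604 = \frac{240323}{7}$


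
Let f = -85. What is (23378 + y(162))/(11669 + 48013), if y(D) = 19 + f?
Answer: 11656/29841 ≈ 0.39060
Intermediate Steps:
y(D) = -66 (y(D) = 19 - 85 = -66)
(23378 + y(162))/(11669 + 48013) = (23378 - 66)/(11669 + 48013) = 23312/59682 = 23312*(1/59682) = 11656/29841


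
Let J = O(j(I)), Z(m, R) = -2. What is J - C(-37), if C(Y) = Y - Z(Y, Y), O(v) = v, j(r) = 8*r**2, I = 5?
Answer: 235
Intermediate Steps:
J = 200 (J = 8*5**2 = 8*25 = 200)
C(Y) = 2 + Y (C(Y) = Y - 1*(-2) = Y + 2 = 2 + Y)
J - C(-37) = 200 - (2 - 37) = 200 - 1*(-35) = 200 + 35 = 235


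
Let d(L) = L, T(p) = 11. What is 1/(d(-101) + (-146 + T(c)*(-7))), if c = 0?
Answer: -1/324 ≈ -0.0030864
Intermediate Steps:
1/(d(-101) + (-146 + T(c)*(-7))) = 1/(-101 + (-146 + 11*(-7))) = 1/(-101 + (-146 - 77)) = 1/(-101 - 223) = 1/(-324) = -1/324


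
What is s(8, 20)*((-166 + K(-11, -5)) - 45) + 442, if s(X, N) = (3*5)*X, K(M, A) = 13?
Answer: -23318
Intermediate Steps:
s(X, N) = 15*X
s(8, 20)*((-166 + K(-11, -5)) - 45) + 442 = (15*8)*((-166 + 13) - 45) + 442 = 120*(-153 - 45) + 442 = 120*(-198) + 442 = -23760 + 442 = -23318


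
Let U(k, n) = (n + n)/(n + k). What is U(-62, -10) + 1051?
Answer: 18923/18 ≈ 1051.3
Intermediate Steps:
U(k, n) = 2*n/(k + n) (U(k, n) = (2*n)/(k + n) = 2*n/(k + n))
U(-62, -10) + 1051 = 2*(-10)/(-62 - 10) + 1051 = 2*(-10)/(-72) + 1051 = 2*(-10)*(-1/72) + 1051 = 5/18 + 1051 = 18923/18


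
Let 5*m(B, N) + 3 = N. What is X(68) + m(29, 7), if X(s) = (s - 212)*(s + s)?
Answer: -97916/5 ≈ -19583.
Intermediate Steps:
m(B, N) = -⅗ + N/5
X(s) = 2*s*(-212 + s) (X(s) = (-212 + s)*(2*s) = 2*s*(-212 + s))
X(68) + m(29, 7) = 2*68*(-212 + 68) + (-⅗ + (⅕)*7) = 2*68*(-144) + (-⅗ + 7/5) = -19584 + ⅘ = -97916/5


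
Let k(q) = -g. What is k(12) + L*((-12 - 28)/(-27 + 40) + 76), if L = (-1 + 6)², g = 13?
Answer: 23531/13 ≈ 1810.1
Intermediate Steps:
L = 25 (L = 5² = 25)
k(q) = -13 (k(q) = -1*13 = -13)
k(12) + L*((-12 - 28)/(-27 + 40) + 76) = -13 + 25*((-12 - 28)/(-27 + 40) + 76) = -13 + 25*(-40/13 + 76) = -13 + 25*(948/13) = -13 + 23700/13 = 23531/13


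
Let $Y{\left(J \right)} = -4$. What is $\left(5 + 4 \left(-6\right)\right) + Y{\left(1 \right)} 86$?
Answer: $-363$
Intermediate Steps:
$\left(5 + 4 \left(-6\right)\right) + Y{\left(1 \right)} 86 = \left(5 + 4 \left(-6\right)\right) - 344 = \left(5 - 24\right) - 344 = -19 - 344 = -363$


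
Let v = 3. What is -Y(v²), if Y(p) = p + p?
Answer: -18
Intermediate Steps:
Y(p) = 2*p
-Y(v²) = -2*3² = -2*9 = -1*18 = -18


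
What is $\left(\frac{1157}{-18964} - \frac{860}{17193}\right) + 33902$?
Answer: $\frac{1004876805233}{29640732} \approx 33902.0$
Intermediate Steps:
$\left(\frac{1157}{-18964} - \frac{860}{17193}\right) + 33902 = \left(1157 \left(- \frac{1}{18964}\right) - \frac{860}{17193}\right) + 33902 = \left(- \frac{1157}{18964} - \frac{860}{17193}\right) + 33902 = - \frac{3291031}{29640732} + 33902 = \frac{1004876805233}{29640732}$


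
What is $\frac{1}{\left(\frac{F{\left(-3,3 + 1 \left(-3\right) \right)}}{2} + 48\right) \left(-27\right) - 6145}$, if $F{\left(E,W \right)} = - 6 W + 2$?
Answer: $- \frac{1}{7468} \approx -0.0001339$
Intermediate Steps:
$F{\left(E,W \right)} = 2 - 6 W$
$\frac{1}{\left(\frac{F{\left(-3,3 + 1 \left(-3\right) \right)}}{2} + 48\right) \left(-27\right) - 6145} = \frac{1}{\left(\frac{2 - 6 \left(3 + 1 \left(-3\right)\right)}{2} + 48\right) \left(-27\right) - 6145} = \frac{1}{\left(\left(2 - 6 \left(3 - 3\right)\right) \frac{1}{2} + 48\right) \left(-27\right) - 6145} = \frac{1}{\left(\left(2 - 0\right) \frac{1}{2} + 48\right) \left(-27\right) - 6145} = \frac{1}{\left(\left(2 + 0\right) \frac{1}{2} + 48\right) \left(-27\right) - 6145} = \frac{1}{\left(2 \cdot \frac{1}{2} + 48\right) \left(-27\right) - 6145} = \frac{1}{\left(1 + 48\right) \left(-27\right) - 6145} = \frac{1}{49 \left(-27\right) - 6145} = \frac{1}{-1323 - 6145} = \frac{1}{-7468} = - \frac{1}{7468}$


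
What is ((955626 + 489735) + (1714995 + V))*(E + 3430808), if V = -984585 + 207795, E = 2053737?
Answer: 13072774987470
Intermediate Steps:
V = -776790
((955626 + 489735) + (1714995 + V))*(E + 3430808) = ((955626 + 489735) + (1714995 - 776790))*(2053737 + 3430808) = (1445361 + 938205)*5484545 = 2383566*5484545 = 13072774987470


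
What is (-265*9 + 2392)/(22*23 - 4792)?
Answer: -7/4286 ≈ -0.0016332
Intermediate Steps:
(-265*9 + 2392)/(22*23 - 4792) = (-2385 + 2392)/(506 - 4792) = 7/(-4286) = 7*(-1/4286) = -7/4286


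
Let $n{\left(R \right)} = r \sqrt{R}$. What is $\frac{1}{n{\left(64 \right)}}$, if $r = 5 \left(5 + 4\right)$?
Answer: $\frac{1}{360} \approx 0.0027778$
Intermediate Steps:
$r = 45$ ($r = 5 \cdot 9 = 45$)
$n{\left(R \right)} = 45 \sqrt{R}$
$\frac{1}{n{\left(64 \right)}} = \frac{1}{45 \sqrt{64}} = \frac{1}{45 \cdot 8} = \frac{1}{360}$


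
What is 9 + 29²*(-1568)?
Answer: -1318679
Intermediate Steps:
9 + 29²*(-1568) = 9 + 841*(-1568) = 9 - 1318688 = -1318679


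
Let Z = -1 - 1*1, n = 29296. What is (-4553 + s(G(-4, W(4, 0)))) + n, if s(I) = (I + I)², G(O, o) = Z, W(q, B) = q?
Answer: 24759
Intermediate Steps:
Z = -2 (Z = -1 - 1 = -2)
G(O, o) = -2
s(I) = 4*I² (s(I) = (2*I)² = 4*I²)
(-4553 + s(G(-4, W(4, 0)))) + n = (-4553 + 4*(-2)²) + 29296 = (-4553 + 4*4) + 29296 = (-4553 + 16) + 29296 = -4537 + 29296 = 24759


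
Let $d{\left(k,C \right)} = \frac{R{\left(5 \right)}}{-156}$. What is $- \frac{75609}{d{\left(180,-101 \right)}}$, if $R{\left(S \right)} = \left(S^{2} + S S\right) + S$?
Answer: $\frac{11795004}{55} \approx 2.1445 \cdot 10^{5}$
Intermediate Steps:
$R{\left(S \right)} = S + 2 S^{2}$ ($R{\left(S \right)} = \left(S^{2} + S^{2}\right) + S = 2 S^{2} + S = S + 2 S^{2}$)
$d{\left(k,C \right)} = - \frac{55}{156}$ ($d{\left(k,C \right)} = \frac{5 \left(1 + 2 \cdot 5\right)}{-156} = 5 \left(1 + 10\right) \left(- \frac{1}{156}\right) = 5 \cdot 11 \left(- \frac{1}{156}\right) = 55 \left(- \frac{1}{156}\right) = - \frac{55}{156}$)
$- \frac{75609}{d{\left(180,-101 \right)}} = - \frac{75609}{- \frac{55}{156}} = \left(-75609\right) \left(- \frac{156}{55}\right) = \frac{11795004}{55}$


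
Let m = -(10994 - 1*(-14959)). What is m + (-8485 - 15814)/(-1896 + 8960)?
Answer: -183356291/7064 ≈ -25956.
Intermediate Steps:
m = -25953 (m = -(10994 + 14959) = -1*25953 = -25953)
m + (-8485 - 15814)/(-1896 + 8960) = -25953 + (-8485 - 15814)/(-1896 + 8960) = -25953 - 24299/7064 = -183356291/7064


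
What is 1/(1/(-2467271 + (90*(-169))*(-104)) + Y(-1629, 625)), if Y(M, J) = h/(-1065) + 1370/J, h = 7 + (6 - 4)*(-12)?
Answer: 23574600375/52051805572 ≈ 0.45291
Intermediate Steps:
h = -17 (h = 7 + 2*(-12) = 7 - 24 = -17)
Y(M, J) = 17/1065 + 1370/J (Y(M, J) = -17/(-1065) + 1370/J = -17*(-1/1065) + 1370/J = 17/1065 + 1370/J)
1/(1/(-2467271 + (90*(-169))*(-104)) + Y(-1629, 625)) = 1/(1/(-2467271 + (90*(-169))*(-104)) + (17/1065 + 1370/625)) = 1/(1/(-2467271 - 15210*(-104)) + (17/1065 + 1370*(1/625))) = 1/(1/(-2467271 + 1581840) + (17/1065 + 274/125)) = 1/(1/(-885431) + 58787/26625) = 1/(-1/885431 + 58787/26625) = 1/(52051805572/23574600375) = 23574600375/52051805572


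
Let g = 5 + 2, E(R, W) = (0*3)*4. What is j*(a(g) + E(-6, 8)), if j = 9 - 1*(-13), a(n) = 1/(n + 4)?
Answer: 2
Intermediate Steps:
E(R, W) = 0 (E(R, W) = 0*4 = 0)
g = 7
a(n) = 1/(4 + n)
j = 22 (j = 9 + 13 = 22)
j*(a(g) + E(-6, 8)) = 22*(1/(4 + 7) + 0) = 22*(1/11 + 0) = 22*(1/11) = 2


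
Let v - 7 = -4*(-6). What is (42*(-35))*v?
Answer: -45570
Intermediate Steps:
v = 31 (v = 7 - 4*(-6) = 7 + 24 = 31)
(42*(-35))*v = (42*(-35))*31 = -1470*31 = -45570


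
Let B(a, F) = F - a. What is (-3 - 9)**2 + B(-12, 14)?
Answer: 170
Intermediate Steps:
(-3 - 9)**2 + B(-12, 14) = (-3 - 9)**2 + (14 - 1*(-12)) = (-12)**2 + (14 + 12) = 144 + 26 = 170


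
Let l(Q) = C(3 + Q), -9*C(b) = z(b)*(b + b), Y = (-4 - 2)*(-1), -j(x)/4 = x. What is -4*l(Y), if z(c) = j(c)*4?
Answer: -1152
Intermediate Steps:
j(x) = -4*x
z(c) = -16*c (z(c) = -4*c*4 = -16*c)
Y = 6 (Y = -6*(-1) = 6)
C(b) = 32*b**2/9 (C(b) = -(-16*b)*(b + b)/9 = -(-16*b)*2*b/9 = -(-32)*b**2/9 = 32*b**2/9)
l(Q) = 32*(3 + Q)**2/9
-4*l(Y) = -4*(32 + (32/9)*6**2 + (64/3)*6) = -4*(32 + (32/9)*36 + 128) = -4*(32 + 128 + 128) = -4*288 = -1152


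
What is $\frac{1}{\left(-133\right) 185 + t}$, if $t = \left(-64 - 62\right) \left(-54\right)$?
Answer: $- \frac{1}{17801} \approx -5.6177 \cdot 10^{-5}$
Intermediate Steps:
$t = 6804$ ($t = \left(-126\right) \left(-54\right) = 6804$)
$\frac{1}{\left(-133\right) 185 + t} = \frac{1}{\left(-133\right) 185 + 6804} = \frac{1}{-24605 + 6804} = \frac{1}{-17801} = - \frac{1}{17801}$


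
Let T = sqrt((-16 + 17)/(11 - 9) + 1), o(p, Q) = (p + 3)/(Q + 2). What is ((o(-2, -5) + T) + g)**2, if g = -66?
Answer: 79229/18 - 199*sqrt(6)/3 ≈ 4239.1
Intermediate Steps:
o(p, Q) = (3 + p)/(2 + Q)
T = sqrt(6)/2 (T = sqrt(1/2 + 1) = sqrt(3/2) = sqrt(6)/2 ≈ 1.2247)
((o(-2, -5) + T) + g)**2 = (((3 - 2)/(2 - 5) + sqrt(6)/2) - 66)**2 = ((1/(-3) + sqrt(6)/2) - 66)**2 = ((-1/3*1 + sqrt(6)/2) - 66)**2 = ((-1/3 + sqrt(6)/2) - 66)**2 = (-199/3 + sqrt(6)/2)**2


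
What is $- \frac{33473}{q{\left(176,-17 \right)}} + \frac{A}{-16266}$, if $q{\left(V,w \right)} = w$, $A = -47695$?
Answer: $\frac{32075449}{16266} \approx 1971.9$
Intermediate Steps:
$- \frac{33473}{q{\left(176,-17 \right)}} + \frac{A}{-16266} = - \frac{33473}{-17} - \frac{47695}{-16266} = \left(-33473\right) \left(- \frac{1}{17}\right) - - \frac{47695}{16266} = 1969 + \frac{47695}{16266} = \frac{32075449}{16266}$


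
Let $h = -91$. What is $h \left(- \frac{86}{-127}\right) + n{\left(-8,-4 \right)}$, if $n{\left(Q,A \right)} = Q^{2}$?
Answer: $\frac{302}{127} \approx 2.378$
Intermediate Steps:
$h \left(- \frac{86}{-127}\right) + n{\left(-8,-4 \right)} = - 91 \left(- \frac{86}{-127}\right) + \left(-8\right)^{2} = - 91 \left(\left(-86\right) \left(- \frac{1}{127}\right)\right) + 64 = \left(-91\right) \frac{86}{127} + 64 = - \frac{7826}{127} + 64 = \frac{302}{127}$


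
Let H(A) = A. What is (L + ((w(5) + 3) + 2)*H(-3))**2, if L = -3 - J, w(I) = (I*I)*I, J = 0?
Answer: 154449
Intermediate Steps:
w(I) = I**3 (w(I) = I**2*I = I**3)
L = -3 (L = -3 - 1*0 = -3 + 0 = -3)
(L + ((w(5) + 3) + 2)*H(-3))**2 = (-3 + ((5**3 + 3) + 2)*(-3))**2 = (-3 + ((125 + 3) + 2)*(-3))**2 = (-3 + (128 + 2)*(-3))**2 = (-3 + 130*(-3))**2 = (-3 - 390)**2 = (-393)**2 = 154449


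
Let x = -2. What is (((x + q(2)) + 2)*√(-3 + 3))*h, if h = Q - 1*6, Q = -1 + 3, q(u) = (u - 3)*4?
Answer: 0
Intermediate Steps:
q(u) = -12 + 4*u (q(u) = (-3 + u)*4 = -12 + 4*u)
Q = 2
h = -4 (h = 2 - 1*6 = 2 - 6 = -4)
(((x + q(2)) + 2)*√(-3 + 3))*h = (((-2 + (-12 + 4*2)) + 2)*√(-3 + 3))*(-4) = (((-2 + (-12 + 8)) + 2)*√0)*(-4) = (((-2 - 4) + 2)*0)*(-4) = ((-6 + 2)*0)*(-4) = -4*0*(-4) = 0*(-4) = 0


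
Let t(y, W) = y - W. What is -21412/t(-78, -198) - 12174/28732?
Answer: -19270952/107745 ≈ -178.86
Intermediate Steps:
-21412/t(-78, -198) - 12174/28732 = -21412/(-78 - 1*(-198)) - 12174/28732 = -21412/(-78 + 198) - 12174*1/28732 = -21412/120 - 6087/14366 = -21412*1/120 - 6087/14366 = -5353/30 - 6087/14366 = -19270952/107745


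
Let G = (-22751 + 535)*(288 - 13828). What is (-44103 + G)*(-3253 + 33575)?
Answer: 9119661002914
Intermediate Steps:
G = 300804640 (G = -22216*(-13540) = 300804640)
(-44103 + G)*(-3253 + 33575) = (-44103 + 300804640)*(-3253 + 33575) = 300760537*30322 = 9119661002914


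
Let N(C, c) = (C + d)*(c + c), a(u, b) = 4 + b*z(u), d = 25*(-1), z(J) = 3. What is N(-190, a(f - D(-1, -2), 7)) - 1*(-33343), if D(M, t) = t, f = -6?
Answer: 22593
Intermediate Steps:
d = -25
a(u, b) = 4 + 3*b (a(u, b) = 4 + b*3 = 4 + 3*b)
N(C, c) = 2*c*(-25 + C) (N(C, c) = (C - 25)*(c + c) = (-25 + C)*(2*c) = 2*c*(-25 + C))
N(-190, a(f - D(-1, -2), 7)) - 1*(-33343) = 2*(4 + 3*7)*(-25 - 190) - 1*(-33343) = 2*(4 + 21)*(-215) + 33343 = 2*25*(-215) + 33343 = -10750 + 33343 = 22593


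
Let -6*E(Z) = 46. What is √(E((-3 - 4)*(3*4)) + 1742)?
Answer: 11*√129/3 ≈ 41.645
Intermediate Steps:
E(Z) = -23/3 (E(Z) = -⅙*46 = -23/3)
√(E((-3 - 4)*(3*4)) + 1742) = √(-23/3 + 1742) = √(5203/3) = 11*√129/3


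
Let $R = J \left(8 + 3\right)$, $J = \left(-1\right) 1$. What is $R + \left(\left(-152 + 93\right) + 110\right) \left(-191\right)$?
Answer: $-9752$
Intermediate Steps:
$J = -1$
$R = -11$ ($R = - (8 + 3) = \left(-1\right) 11 = -11$)
$R + \left(\left(-152 + 93\right) + 110\right) \left(-191\right) = -11 + \left(\left(-152 + 93\right) + 110\right) \left(-191\right) = -11 + \left(-59 + 110\right) \left(-191\right) = -11 + 51 \left(-191\right) = -11 - 9741 = -9752$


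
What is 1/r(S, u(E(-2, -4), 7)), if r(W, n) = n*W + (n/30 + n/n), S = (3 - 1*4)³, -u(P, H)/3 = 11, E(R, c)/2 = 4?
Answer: 10/329 ≈ 0.030395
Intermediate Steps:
E(R, c) = 8 (E(R, c) = 2*4 = 8)
u(P, H) = -33 (u(P, H) = -3*11 = -33)
S = -1 (S = (3 - 4)³ = (-1)³ = -1)
r(W, n) = 1 + n/30 + W*n (r(W, n) = W*n + (n*(1/30) + 1) = W*n + (n/30 + 1) = W*n + (1 + n/30) = 1 + n/30 + W*n)
1/r(S, u(E(-2, -4), 7)) = 1/(1 + (1/30)*(-33) - 1*(-33)) = 1/(1 - 11/10 + 33) = 1/(329/10) = 10/329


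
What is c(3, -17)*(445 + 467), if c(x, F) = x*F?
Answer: -46512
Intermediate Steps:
c(x, F) = F*x
c(3, -17)*(445 + 467) = (-17*3)*(445 + 467) = -51*912 = -46512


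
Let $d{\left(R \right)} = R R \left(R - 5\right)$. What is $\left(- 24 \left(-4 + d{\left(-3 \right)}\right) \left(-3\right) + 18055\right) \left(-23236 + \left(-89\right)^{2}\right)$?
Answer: $-192708645$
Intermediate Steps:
$d{\left(R \right)} = R^{2} \left(-5 + R\right)$
$\left(- 24 \left(-4 + d{\left(-3 \right)}\right) \left(-3\right) + 18055\right) \left(-23236 + \left(-89\right)^{2}\right) = \left(- 24 \left(-4 + \left(-3\right)^{2} \left(-5 - 3\right)\right) \left(-3\right) + 18055\right) \left(-23236 + \left(-89\right)^{2}\right) = \left(- 24 \left(-4 + 9 \left(-8\right)\right) \left(-3\right) + 18055\right) \left(-23236 + 7921\right) = \left(- 24 \left(-4 - 72\right) \left(-3\right) + 18055\right) \left(-15315\right) = \left(- 24 \left(\left(-76\right) \left(-3\right)\right) + 18055\right) \left(-15315\right) = \left(\left(-24\right) 228 + 18055\right) \left(-15315\right) = \left(-5472 + 18055\right) \left(-15315\right) = 12583 \left(-15315\right) = -192708645$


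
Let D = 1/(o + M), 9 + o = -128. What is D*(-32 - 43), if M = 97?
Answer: 15/8 ≈ 1.8750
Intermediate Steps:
o = -137 (o = -9 - 128 = -137)
D = -1/40 (D = 1/(-137 + 97) = 1/(-40) = -1/40 ≈ -0.025000)
D*(-32 - 43) = -(-32 - 43)/40 = -1/40*(-75) = 15/8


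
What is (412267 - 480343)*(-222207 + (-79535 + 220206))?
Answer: 5550644736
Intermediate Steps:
(412267 - 480343)*(-222207 + (-79535 + 220206)) = -68076*(-222207 + 140671) = -68076*(-81536) = 5550644736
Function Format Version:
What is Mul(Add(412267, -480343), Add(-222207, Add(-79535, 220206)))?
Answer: 5550644736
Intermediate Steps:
Mul(Add(412267, -480343), Add(-222207, Add(-79535, 220206))) = Mul(-68076, Add(-222207, 140671)) = Mul(-68076, -81536) = 5550644736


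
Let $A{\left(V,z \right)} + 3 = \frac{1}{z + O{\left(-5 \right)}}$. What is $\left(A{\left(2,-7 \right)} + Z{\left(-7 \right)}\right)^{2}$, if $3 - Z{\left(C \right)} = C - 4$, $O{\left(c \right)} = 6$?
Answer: $100$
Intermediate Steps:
$Z{\left(C \right)} = 7 - C$ ($Z{\left(C \right)} = 3 - \left(C - 4\right) = 3 - \left(-4 + C\right) = 7 - C$)
$A{\left(V,z \right)} = -3 + \frac{1}{6 + z}$ ($A{\left(V,z \right)} = -3 + \frac{1}{z + 6} = -3 + \frac{1}{6 + z}$)
$\left(A{\left(2,-7 \right)} + Z{\left(-7 \right)}\right)^{2} = \left(\frac{-17 - -21}{6 - 7} + \left(7 - -7\right)\right)^{2} = \left(\frac{-17 + 21}{-1} + \left(7 + 7\right)\right)^{2} = \left(\left(-1\right) 4 + 14\right)^{2} = \left(-4 + 14\right)^{2} = 10^{2} = 100$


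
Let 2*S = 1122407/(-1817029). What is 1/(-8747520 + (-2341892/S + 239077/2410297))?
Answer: -2705334224879/3151960358634844149 ≈ -8.5830e-7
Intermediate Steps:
S = -1122407/3634058 (S = (1122407/(-1817029))/2 = (1122407*(-1/1817029))/2 = (½)*(-1122407/1817029) = -1122407/3634058 ≈ -0.30886)
1/(-8747520 + (-2341892/S + 239077/2410297)) = 1/(-8747520 + (-2341892/(-1122407/3634058) + 239077/2410297)) = 1/(-8747520 + (-2341892*(-3634058/1122407) + 239077*(1/2410297))) = 1/(-8747520 + (8510571357736/1122407 + 239077/2410297)) = 1/(-8747520 + 20513004880178705931/2705334224879) = 1/(-3151960358634844149/2705334224879) = -2705334224879/3151960358634844149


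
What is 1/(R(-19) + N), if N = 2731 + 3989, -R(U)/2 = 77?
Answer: 1/6566 ≈ 0.00015230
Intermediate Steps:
R(U) = -154 (R(U) = -2*77 = -154)
N = 6720
1/(R(-19) + N) = 1/(-154 + 6720) = 1/6566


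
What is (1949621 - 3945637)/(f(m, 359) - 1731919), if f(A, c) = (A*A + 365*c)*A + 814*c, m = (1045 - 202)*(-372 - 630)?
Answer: 1996016/602678874044770559 ≈ 3.3119e-12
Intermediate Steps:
m = -844686 (m = 843*(-1002) = -844686)
f(A, c) = 814*c + A*(A² + 365*c) (f(A, c) = (A² + 365*c)*A + 814*c = A*(A² + 365*c) + 814*c = 814*c + A*(A² + 365*c))
(1949621 - 3945637)/(f(m, 359) - 1731919) = (1949621 - 3945637)/(((-844686)³ + 814*359 + 365*(-844686)*359) - 1731919) = -1996016/((-602678763359900856 + 292226 - 110683430010) - 1731919) = -1996016/(-602678874043038640 - 1731919) = -1996016/(-602678874044770559) = -1996016*(-1/602678874044770559) = 1996016/602678874044770559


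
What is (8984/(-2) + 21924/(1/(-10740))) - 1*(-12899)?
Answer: -235455353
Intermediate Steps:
(8984/(-2) + 21924/(1/(-10740))) - 1*(-12899) = (8984*(-½) + 21924/(-1/10740)) + 12899 = (-4492 + 21924*(-10740)) + 12899 = (-4492 - 235463760) + 12899 = -235468252 + 12899 = -235455353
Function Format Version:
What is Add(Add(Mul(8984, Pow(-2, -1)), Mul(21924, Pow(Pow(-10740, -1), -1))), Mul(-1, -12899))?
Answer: -235455353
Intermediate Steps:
Add(Add(Mul(8984, Pow(-2, -1)), Mul(21924, Pow(Pow(-10740, -1), -1))), Mul(-1, -12899)) = Add(Add(Mul(8984, Rational(-1, 2)), Mul(21924, Pow(Rational(-1, 10740), -1))), 12899) = Add(Add(-4492, Mul(21924, -10740)), 12899) = Add(Add(-4492, -235463760), 12899) = Add(-235468252, 12899) = -235455353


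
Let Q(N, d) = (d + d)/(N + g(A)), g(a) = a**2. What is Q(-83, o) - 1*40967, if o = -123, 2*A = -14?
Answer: -696316/17 ≈ -40960.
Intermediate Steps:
A = -7 (A = (1/2)*(-14) = -7)
Q(N, d) = 2*d/(49 + N) (Q(N, d) = (d + d)/(N + (-7)**2) = (2*d)/(N + 49) = (2*d)/(49 + N) = 2*d/(49 + N))
Q(-83, o) - 1*40967 = 2*(-123)/(49 - 83) - 1*40967 = 2*(-123)/(-34) - 40967 = 2*(-123)*(-1/34) - 40967 = 123/17 - 40967 = -696316/17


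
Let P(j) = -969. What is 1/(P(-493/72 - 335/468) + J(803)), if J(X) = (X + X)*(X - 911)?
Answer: -1/174417 ≈ -5.7334e-6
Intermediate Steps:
J(X) = 2*X*(-911 + X) (J(X) = (2*X)*(-911 + X) = 2*X*(-911 + X))
1/(P(-493/72 - 335/468) + J(803)) = 1/(-969 + 2*803*(-911 + 803)) = 1/(-969 + 2*803*(-108)) = 1/(-969 - 173448) = 1/(-174417) = -1/174417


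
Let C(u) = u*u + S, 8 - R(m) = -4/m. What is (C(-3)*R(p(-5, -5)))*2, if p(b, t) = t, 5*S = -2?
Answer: 3096/25 ≈ 123.84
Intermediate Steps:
S = -2/5 (S = (1/5)*(-2) = -2/5 ≈ -0.40000)
R(m) = 8 + 4/m (R(m) = 8 - (-4)/m = 8 + 4/m)
C(u) = -2/5 + u**2 (C(u) = u*u - 2/5 = u**2 - 2/5 = -2/5 + u**2)
(C(-3)*R(p(-5, -5)))*2 = ((-2/5 + (-3)**2)*(8 + 4/(-5)))*2 = ((-2/5 + 9)*(8 + 4*(-1/5)))*2 = (43*(8 - 4/5)/5)*2 = ((43/5)*(36/5))*2 = (1548/25)*2 = 3096/25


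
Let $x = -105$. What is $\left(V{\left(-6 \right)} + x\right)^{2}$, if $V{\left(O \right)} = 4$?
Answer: $10201$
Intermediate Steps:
$\left(V{\left(-6 \right)} + x\right)^{2} = \left(4 - 105\right)^{2} = \left(-101\right)^{2} = 10201$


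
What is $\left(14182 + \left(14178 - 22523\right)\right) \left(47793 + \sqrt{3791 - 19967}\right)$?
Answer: $278967741 + 23348 i \sqrt{1011} \approx 2.7897 \cdot 10^{8} + 7.4238 \cdot 10^{5} i$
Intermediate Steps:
$\left(14182 + \left(14178 - 22523\right)\right) \left(47793 + \sqrt{3791 - 19967}\right) = \left(14182 - 8345\right) \left(47793 + \sqrt{-16176}\right) = 5837 \left(47793 + 4 i \sqrt{1011}\right) = 278967741 + 23348 i \sqrt{1011}$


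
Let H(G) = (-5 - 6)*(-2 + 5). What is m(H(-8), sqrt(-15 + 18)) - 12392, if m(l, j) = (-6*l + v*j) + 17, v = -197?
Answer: -12177 - 197*sqrt(3) ≈ -12518.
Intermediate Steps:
H(G) = -33 (H(G) = -11*3 = -33)
m(l, j) = 17 - 197*j - 6*l (m(l, j) = (-6*l - 197*j) + 17 = (-197*j - 6*l) + 17 = 17 - 197*j - 6*l)
m(H(-8), sqrt(-15 + 18)) - 12392 = (17 - 197*sqrt(-15 + 18) - 6*(-33)) - 12392 = (17 - 197*sqrt(3) + 198) - 12392 = (215 - 197*sqrt(3)) - 12392 = -12177 - 197*sqrt(3)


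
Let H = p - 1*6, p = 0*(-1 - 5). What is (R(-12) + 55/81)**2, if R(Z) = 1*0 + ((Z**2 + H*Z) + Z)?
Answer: 274863241/6561 ≈ 41894.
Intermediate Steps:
p = 0 (p = 0*(-6) = 0)
H = -6 (H = 0 - 1*6 = 0 - 6 = -6)
R(Z) = Z**2 - 5*Z (R(Z) = 1*0 + ((Z**2 - 6*Z) + Z) = 0 + (Z**2 - 5*Z) = Z**2 - 5*Z)
(R(-12) + 55/81)**2 = (-12*(-5 - 12) + 55/81)**2 = (-12*(-17) + 55*(1/81))**2 = (204 + 55/81)**2 = (16579/81)**2 = 274863241/6561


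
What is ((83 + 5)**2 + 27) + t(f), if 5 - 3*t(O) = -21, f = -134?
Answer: 23339/3 ≈ 7779.7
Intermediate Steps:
t(O) = 26/3 (t(O) = 5/3 - 1/3*(-21) = 5/3 + 7 = 26/3)
((83 + 5)**2 + 27) + t(f) = ((83 + 5)**2 + 27) + 26/3 = (88**2 + 27) + 26/3 = (7744 + 27) + 26/3 = 7771 + 26/3 = 23339/3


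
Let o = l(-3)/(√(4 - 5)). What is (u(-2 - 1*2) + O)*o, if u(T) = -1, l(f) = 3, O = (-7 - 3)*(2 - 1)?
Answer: 33*I ≈ 33.0*I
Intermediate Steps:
O = -10 (O = -10*1 = -10)
o = -3*I (o = 3/(√(4 - 5)) = 3/(√(-1)) = 3/I = 3*(-I) = -3*I ≈ -3.0*I)
(u(-2 - 1*2) + O)*o = (-1 - 10)*(-3*I) = -(-33)*I = 33*I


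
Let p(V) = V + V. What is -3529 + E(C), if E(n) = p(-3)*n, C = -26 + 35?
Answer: -3583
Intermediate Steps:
p(V) = 2*V
C = 9
E(n) = -6*n (E(n) = (2*(-3))*n = -6*n)
-3529 + E(C) = -3529 - 6*9 = -3529 - 54 = -3583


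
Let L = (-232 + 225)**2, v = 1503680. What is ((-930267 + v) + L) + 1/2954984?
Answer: 1694571034609/2954984 ≈ 5.7346e+5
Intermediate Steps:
L = 49 (L = (-7)**2 = 49)
((-930267 + v) + L) + 1/2954984 = ((-930267 + 1503680) + 49) + 1/2954984 = (573413 + 49) + 1/2954984 = 573462 + 1/2954984 = 1694571034609/2954984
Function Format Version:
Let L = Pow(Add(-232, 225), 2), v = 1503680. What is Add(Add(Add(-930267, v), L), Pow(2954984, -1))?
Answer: Rational(1694571034609, 2954984) ≈ 5.7346e+5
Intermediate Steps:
L = 49 (L = Pow(-7, 2) = 49)
Add(Add(Add(-930267, v), L), Pow(2954984, -1)) = Add(Add(Add(-930267, 1503680), 49), Pow(2954984, -1)) = Add(Add(573413, 49), Rational(1, 2954984)) = Add(573462, Rational(1, 2954984)) = Rational(1694571034609, 2954984)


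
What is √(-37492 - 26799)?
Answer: I*√64291 ≈ 253.56*I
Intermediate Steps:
√(-37492 - 26799) = √(-64291) = I*√64291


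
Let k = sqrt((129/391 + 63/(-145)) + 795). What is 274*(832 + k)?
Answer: 227968 + 274*sqrt(2555050716915)/56695 ≈ 2.3569e+5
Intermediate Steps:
k = sqrt(2555050716915)/56695 (k = sqrt((129*(1/391) + 63*(-1/145)) + 795) = sqrt((129/391 - 63/145) + 795) = sqrt(-5928/56695 + 795) = sqrt(45066597/56695) = sqrt(2555050716915)/56695 ≈ 28.194)
274*(832 + k) = 274*(832 + sqrt(2555050716915)/56695) = 227968 + 274*sqrt(2555050716915)/56695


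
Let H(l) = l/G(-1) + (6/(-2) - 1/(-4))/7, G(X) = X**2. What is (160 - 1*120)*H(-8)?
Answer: -2350/7 ≈ -335.71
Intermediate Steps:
H(l) = -11/28 + l (H(l) = l/((-1)**2) + (6/(-2) - 1/(-4))/7 = l/1 + (6*(-1/2) - 1*(-1/4))*(1/7) = l*1 + (-3 + 1/4)*(1/7) = l - 11/4*1/7 = l - 11/28 = -11/28 + l)
(160 - 1*120)*H(-8) = (160 - 1*120)*(-11/28 - 8) = (160 - 120)*(-235/28) = 40*(-235/28) = -2350/7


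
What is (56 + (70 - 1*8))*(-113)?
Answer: -13334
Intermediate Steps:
(56 + (70 - 1*8))*(-113) = (56 + (70 - 8))*(-113) = (56 + 62)*(-113) = 118*(-113) = -13334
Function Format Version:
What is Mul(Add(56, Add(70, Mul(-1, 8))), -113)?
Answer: -13334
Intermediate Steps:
Mul(Add(56, Add(70, Mul(-1, 8))), -113) = Mul(Add(56, Add(70, -8)), -113) = Mul(Add(56, 62), -113) = Mul(118, -113) = -13334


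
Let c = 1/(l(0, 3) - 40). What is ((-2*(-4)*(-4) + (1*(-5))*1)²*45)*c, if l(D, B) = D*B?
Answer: -12321/8 ≈ -1540.1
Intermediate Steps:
l(D, B) = B*D
c = -1/40 (c = 1/(3*0 - 40) = 1/(0 - 40) = 1/(-40) = -1/40 ≈ -0.025000)
((-2*(-4)*(-4) + (1*(-5))*1)²*45)*c = ((-2*(-4)*(-4) + (1*(-5))*1)²*45)*(-1/40) = ((8*(-4) - 5*1)²*45)*(-1/40) = ((-32 - 5)²*45)*(-1/40) = ((-37)²*45)*(-1/40) = (1369*45)*(-1/40) = 61605*(-1/40) = -12321/8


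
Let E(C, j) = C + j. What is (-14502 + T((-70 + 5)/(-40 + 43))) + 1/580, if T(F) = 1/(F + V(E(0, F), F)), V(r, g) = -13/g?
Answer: -166120934/11455 ≈ -14502.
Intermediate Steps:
T(F) = 1/(F - 13/F)
(-14502 + T((-70 + 5)/(-40 + 43))) + 1/580 = (-14502 + ((-70 + 5)/(-40 + 43))/(-13 + ((-70 + 5)/(-40 + 43))**2)) + 1/580 = (-14502 + (-65/3)/(-13 + (-65/3)**2)) + 1/580 = (-14502 + (-65*1/3)/(-13 + (-65*1/3)**2)) + 1/580 = (-14502 - 65/(3*(-13 + (-65/3)**2))) + 1/580 = (-14502 - 65/(3*(-13 + 4225/9))) + 1/580 = (-14502 - 65/(3*4108/9)) + 1/580 = (-14502 - 65/3*9/4108) + 1/580 = (-14502 - 15/316) + 1/580 = -4582647/316 + 1/580 = -166120934/11455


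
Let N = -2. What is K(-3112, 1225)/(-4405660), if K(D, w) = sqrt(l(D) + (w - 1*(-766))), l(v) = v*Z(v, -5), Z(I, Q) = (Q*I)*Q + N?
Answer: -sqrt(242121815)/4405660 ≈ -0.0035319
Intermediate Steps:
Z(I, Q) = -2 + I*Q**2 (Z(I, Q) = (Q*I)*Q - 2 = (I*Q)*Q - 2 = I*Q**2 - 2 = -2 + I*Q**2)
l(v) = v*(-2 + 25*v) (l(v) = v*(-2 + v*(-5)**2) = v*(-2 + v*25) = v*(-2 + 25*v))
K(D, w) = sqrt(766 + w + D*(-2 + 25*D)) (K(D, w) = sqrt(D*(-2 + 25*D) + (w - 1*(-766))) = sqrt(D*(-2 + 25*D) + (w + 766)) = sqrt(D*(-2 + 25*D) + (766 + w)) = sqrt(766 + w + D*(-2 + 25*D)))
K(-3112, 1225)/(-4405660) = sqrt(766 + 1225 - 3112*(-2 + 25*(-3112)))/(-4405660) = sqrt(766 + 1225 - 3112*(-2 - 77800))*(-1/4405660) = sqrt(766 + 1225 - 3112*(-77802))*(-1/4405660) = sqrt(766 + 1225 + 242119824)*(-1/4405660) = sqrt(242121815)*(-1/4405660) = -sqrt(242121815)/4405660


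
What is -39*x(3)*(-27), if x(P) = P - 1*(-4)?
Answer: 7371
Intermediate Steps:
x(P) = 4 + P (x(P) = P + 4 = 4 + P)
-39*x(3)*(-27) = -39*(4 + 3)*(-27) = -39*7*(-27) = -273*(-27) = 7371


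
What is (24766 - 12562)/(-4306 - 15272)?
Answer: -2034/3263 ≈ -0.62335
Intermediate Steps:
(24766 - 12562)/(-4306 - 15272) = 12204/(-19578) = 12204*(-1/19578) = -2034/3263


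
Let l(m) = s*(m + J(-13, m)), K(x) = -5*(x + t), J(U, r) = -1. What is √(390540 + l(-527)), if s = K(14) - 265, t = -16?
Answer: 2*√131295 ≈ 724.69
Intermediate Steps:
K(x) = 80 - 5*x (K(x) = -5*(x - 16) = -5*(-16 + x) = 80 - 5*x)
s = -255 (s = (80 - 5*14) - 265 = (80 - 70) - 265 = 10 - 265 = -255)
l(m) = 255 - 255*m (l(m) = -255*(m - 1) = -255*(-1 + m) = 255 - 255*m)
√(390540 + l(-527)) = √(390540 + (255 - 255*(-527))) = √(390540 + (255 + 134385)) = √(390540 + 134640) = √525180 = 2*√131295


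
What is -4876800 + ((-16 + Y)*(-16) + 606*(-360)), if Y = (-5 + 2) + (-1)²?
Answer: -5094672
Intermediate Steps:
Y = -2 (Y = -3 + 1 = -2)
-4876800 + ((-16 + Y)*(-16) + 606*(-360)) = -4876800 + ((-16 - 2)*(-16) + 606*(-360)) = -4876800 + (-18*(-16) - 218160) = -4876800 + (288 - 218160) = -4876800 - 217872 = -5094672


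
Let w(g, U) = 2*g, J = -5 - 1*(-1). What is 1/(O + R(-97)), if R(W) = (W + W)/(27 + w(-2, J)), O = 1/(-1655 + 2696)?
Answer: -23943/201931 ≈ -0.11857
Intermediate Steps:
J = -4 (J = -5 + 1 = -4)
O = 1/1041 ≈ 0.00096061
R(W) = 2*W/23 (R(W) = (W + W)/(27 + 2*(-2)) = (2*W)/(27 - 4) = (2*W)/23 = (2*W)*(1/23) = 2*W/23)
1/(O + R(-97)) = 1/(1/1041 + (2/23)*(-97)) = 1/(1/1041 - 194/23) = 1/(-201931/23943) = -23943/201931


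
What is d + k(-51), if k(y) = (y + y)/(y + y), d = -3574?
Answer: -3573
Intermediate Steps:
k(y) = 1 (k(y) = (2*y)/((2*y)) = (2*y)*(1/(2*y)) = 1)
d + k(-51) = -3574 + 1 = -3573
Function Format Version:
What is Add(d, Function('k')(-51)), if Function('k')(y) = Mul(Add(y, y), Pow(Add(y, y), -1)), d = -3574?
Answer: -3573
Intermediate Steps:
Function('k')(y) = 1 (Function('k')(y) = Mul(Mul(2, y), Pow(Mul(2, y), -1)) = Mul(Mul(2, y), Mul(Rational(1, 2), Pow(y, -1))) = 1)
Add(d, Function('k')(-51)) = Add(-3574, 1) = -3573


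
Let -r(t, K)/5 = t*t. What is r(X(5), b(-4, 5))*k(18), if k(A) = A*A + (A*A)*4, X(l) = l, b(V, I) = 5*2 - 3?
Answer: -202500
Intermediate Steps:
b(V, I) = 7 (b(V, I) = 10 - 3 = 7)
k(A) = 5*A² (k(A) = A² + A²*4 = A² + 4*A² = 5*A²)
r(t, K) = -5*t² (r(t, K) = -5*t*t = -5*t²)
r(X(5), b(-4, 5))*k(18) = (-5*5²)*(5*18²) = (-5*25)*(5*324) = -125*1620 = -202500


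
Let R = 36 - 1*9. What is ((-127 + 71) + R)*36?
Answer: -1044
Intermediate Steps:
R = 27 (R = 36 - 9 = 27)
((-127 + 71) + R)*36 = ((-127 + 71) + 27)*36 = (-56 + 27)*36 = -29*36 = -1044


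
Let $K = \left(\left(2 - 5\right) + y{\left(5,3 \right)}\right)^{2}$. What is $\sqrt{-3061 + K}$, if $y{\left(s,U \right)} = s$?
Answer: $i \sqrt{3057} \approx 55.29 i$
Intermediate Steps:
$K = 4$ ($K = \left(\left(2 - 5\right) + 5\right)^{2} = \left(-3 + 5\right)^{2} = 2^{2} = 4$)
$\sqrt{-3061 + K} = \sqrt{-3061 + 4} = \sqrt{-3057} = i \sqrt{3057}$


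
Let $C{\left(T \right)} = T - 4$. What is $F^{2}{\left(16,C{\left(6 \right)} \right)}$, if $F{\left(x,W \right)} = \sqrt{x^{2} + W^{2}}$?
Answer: $260$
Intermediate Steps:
$C{\left(T \right)} = -4 + T$
$F{\left(x,W \right)} = \sqrt{W^{2} + x^{2}}$
$F^{2}{\left(16,C{\left(6 \right)} \right)} = \left(\sqrt{\left(-4 + 6\right)^{2} + 16^{2}}\right)^{2} = \left(\sqrt{2^{2} + 256}\right)^{2} = \left(\sqrt{4 + 256}\right)^{2} = \left(\sqrt{260}\right)^{2} = \left(2 \sqrt{65}\right)^{2} = 260$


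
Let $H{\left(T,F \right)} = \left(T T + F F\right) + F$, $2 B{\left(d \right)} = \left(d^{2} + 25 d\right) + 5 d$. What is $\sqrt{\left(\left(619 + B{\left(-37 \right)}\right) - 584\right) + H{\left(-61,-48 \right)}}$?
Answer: $\frac{\sqrt{24566}}{2} \approx 78.368$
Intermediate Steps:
$B{\left(d \right)} = \frac{d^{2}}{2} + 15 d$ ($B{\left(d \right)} = \frac{\left(d^{2} + 25 d\right) + 5 d}{2} = \frac{d^{2} + 30 d}{2} = \frac{d^{2}}{2} + 15 d$)
$H{\left(T,F \right)} = F + F^{2} + T^{2}$ ($H{\left(T,F \right)} = \left(T^{2} + F^{2}\right) + F = \left(F^{2} + T^{2}\right) + F = F + F^{2} + T^{2}$)
$\sqrt{\left(\left(619 + B{\left(-37 \right)}\right) - 584\right) + H{\left(-61,-48 \right)}} = \sqrt{\left(\left(619 + \frac{1}{2} \left(-37\right) \left(30 - 37\right)\right) - 584\right) + \left(-48 + \left(-48\right)^{2} + \left(-61\right)^{2}\right)} = \sqrt{\left(\left(619 + \frac{1}{2} \left(-37\right) \left(-7\right)\right) - 584\right) + \left(-48 + 2304 + 3721\right)} = \sqrt{\left(\left(619 + \frac{259}{2}\right) - 584\right) + 5977} = \sqrt{\left(\frac{1497}{2} - 584\right) + 5977} = \sqrt{\frac{329}{2} + 5977} = \sqrt{\frac{12283}{2}} = \frac{\sqrt{24566}}{2}$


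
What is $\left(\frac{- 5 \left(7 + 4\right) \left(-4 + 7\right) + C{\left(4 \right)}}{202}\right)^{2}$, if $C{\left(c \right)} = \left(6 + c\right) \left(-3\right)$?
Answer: $\frac{38025}{40804} \approx 0.93189$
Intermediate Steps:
$C{\left(c \right)} = -18 - 3 c$
$\left(\frac{- 5 \left(7 + 4\right) \left(-4 + 7\right) + C{\left(4 \right)}}{202}\right)^{2} = \left(\frac{- 5 \left(7 + 4\right) \left(-4 + 7\right) - 30}{202}\right)^{2} = \left(\left(- 5 \cdot 11 \cdot 3 - 30\right) \frac{1}{202}\right)^{2} = \left(\left(\left(-5\right) 33 - 30\right) \frac{1}{202}\right)^{2} = \left(\left(-165 - 30\right) \frac{1}{202}\right)^{2} = \left(\left(-195\right) \frac{1}{202}\right)^{2} = \left(- \frac{195}{202}\right)^{2} = \frac{38025}{40804}$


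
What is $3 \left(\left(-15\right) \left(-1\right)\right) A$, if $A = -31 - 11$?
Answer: $-1890$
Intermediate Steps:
$A = -42$ ($A = -31 - 11 = -42$)
$3 \left(\left(-15\right) \left(-1\right)\right) A = 3 \left(\left(-15\right) \left(-1\right)\right) \left(-42\right) = 3 \cdot 15 \left(-42\right) = 45 \left(-42\right) = -1890$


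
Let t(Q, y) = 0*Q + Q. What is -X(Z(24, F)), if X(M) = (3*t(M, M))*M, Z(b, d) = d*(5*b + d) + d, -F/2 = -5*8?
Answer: -775699200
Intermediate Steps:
F = 80 (F = -(-10)*8 = -2*(-40) = 80)
Z(b, d) = d + d*(d + 5*b) (Z(b, d) = d*(d + 5*b) + d = d + d*(d + 5*b))
t(Q, y) = Q (t(Q, y) = 0 + Q = Q)
X(M) = 3*M² (X(M) = (3*M)*M = 3*M²)
-X(Z(24, F)) = -3*(80*(1 + 80 + 5*24))² = -3*(80*(1 + 80 + 120))² = -3*(80*201)² = -3*16080² = -3*258566400 = -1*775699200 = -775699200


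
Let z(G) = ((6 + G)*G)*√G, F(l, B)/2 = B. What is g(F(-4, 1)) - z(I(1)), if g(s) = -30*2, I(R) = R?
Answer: -67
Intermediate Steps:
F(l, B) = 2*B
z(G) = G^(3/2)*(6 + G) (z(G) = (G*(6 + G))*√G = G^(3/2)*(6 + G))
g(s) = -60
g(F(-4, 1)) - z(I(1)) = -60 - 1^(3/2)*(6 + 1) = -60 - 7 = -67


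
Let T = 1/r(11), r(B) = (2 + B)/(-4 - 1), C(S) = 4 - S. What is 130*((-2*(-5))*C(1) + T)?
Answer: 3850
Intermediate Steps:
r(B) = -⅖ - B/5 (r(B) = (2 + B)/(-5) = (2 + B)*(-⅕) = -⅖ - B/5)
T = -5/13 (T = 1/(-⅖ - ⅕*11) = 1/(-⅖ - 11/5) = 1/(-13/5) = -5/13 ≈ -0.38462)
130*((-2*(-5))*C(1) + T) = 130*((-2*(-5))*(4 - 1*1) - 5/13) = 130*(10*(4 - 1) - 5/13) = 130*(10*3 - 5/13) = 130*(30 - 5/13) = 130*(385/13) = 3850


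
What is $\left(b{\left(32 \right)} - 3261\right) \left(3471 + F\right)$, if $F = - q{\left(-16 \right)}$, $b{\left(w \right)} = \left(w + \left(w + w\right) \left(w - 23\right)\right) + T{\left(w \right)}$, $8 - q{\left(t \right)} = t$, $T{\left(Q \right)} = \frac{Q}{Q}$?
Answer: $-9141444$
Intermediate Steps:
$T{\left(Q \right)} = 1$
$q{\left(t \right)} = 8 - t$
$b{\left(w \right)} = 1 + w + 2 w \left(-23 + w\right)$ ($b{\left(w \right)} = \left(w + \left(w + w\right) \left(w - 23\right)\right) + 1 = \left(w + 2 w \left(-23 + w\right)\right) + 1 = 1 + w + 2 w \left(-23 + w\right)$)
$F = -24$ ($F = - (8 - -16) = - (8 + 16) = \left(-1\right) 24 = -24$)
$\left(b{\left(32 \right)} - 3261\right) \left(3471 + F\right) = \left(\left(1 - 1440 + 2 \cdot 32^{2}\right) - 3261\right) \left(3471 - 24\right) = \left(\left(1 - 1440 + 2 \cdot 1024\right) - 3261\right) 3447 = \left(\left(1 - 1440 + 2048\right) - 3261\right) 3447 = \left(609 - 3261\right) 3447 = \left(-2652\right) 3447 = -9141444$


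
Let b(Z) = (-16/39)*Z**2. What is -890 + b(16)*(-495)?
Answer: 664270/13 ≈ 51098.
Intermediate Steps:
b(Z) = -16*Z**2/39 (b(Z) = (-16*1/39)*Z**2 = -16*Z**2/39)
-890 + b(16)*(-495) = -890 - 16/39*16**2*(-495) = -890 - 16/39*256*(-495) = -890 - 4096/39*(-495) = -890 + 675840/13 = 664270/13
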